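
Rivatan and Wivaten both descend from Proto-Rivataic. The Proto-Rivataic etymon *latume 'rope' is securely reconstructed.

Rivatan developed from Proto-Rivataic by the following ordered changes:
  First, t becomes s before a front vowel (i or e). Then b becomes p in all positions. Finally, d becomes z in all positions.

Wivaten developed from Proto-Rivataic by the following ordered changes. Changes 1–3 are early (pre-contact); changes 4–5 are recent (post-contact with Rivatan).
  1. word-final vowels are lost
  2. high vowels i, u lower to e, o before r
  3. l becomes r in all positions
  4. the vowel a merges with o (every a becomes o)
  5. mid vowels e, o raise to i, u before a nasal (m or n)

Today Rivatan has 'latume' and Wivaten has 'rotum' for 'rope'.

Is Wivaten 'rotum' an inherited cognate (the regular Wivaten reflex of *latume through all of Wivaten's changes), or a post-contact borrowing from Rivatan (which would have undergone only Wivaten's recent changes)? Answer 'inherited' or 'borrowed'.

If inherited, *latume would pass through all of Wivaten's changes:
Wivaten: *latume > latum > ratum > rotum  (by apocope, unconditioned shift, vowel merger)
If borrowed from Rivatan 'latume' after the early changes, it would undergo only the recent ones:
  rule 4 (vowel merger): latume → lotume
  rule 5 (pre-nasal raising): no change (lotume)
  ⇒ as a loan: lotume
Wivaten 'rotum' matches the inherited outcome exactly, so it is an inherited cognate, not a loan.

inherited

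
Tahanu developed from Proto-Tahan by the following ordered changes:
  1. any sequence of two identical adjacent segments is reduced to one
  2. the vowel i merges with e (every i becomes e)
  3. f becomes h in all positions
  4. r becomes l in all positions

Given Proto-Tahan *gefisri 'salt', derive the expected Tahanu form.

Tahanu: start from *gefisri.
  rule 1: no change — gefisri
  rule 2 (vowel merger): gefisri → gefesre
  rule 3 (unconditioned shift): gefesre → gehesre
  rule 4 (unconditioned shift): gehesre → gehesle
  ⇒ Tahanu gehesle

gehesle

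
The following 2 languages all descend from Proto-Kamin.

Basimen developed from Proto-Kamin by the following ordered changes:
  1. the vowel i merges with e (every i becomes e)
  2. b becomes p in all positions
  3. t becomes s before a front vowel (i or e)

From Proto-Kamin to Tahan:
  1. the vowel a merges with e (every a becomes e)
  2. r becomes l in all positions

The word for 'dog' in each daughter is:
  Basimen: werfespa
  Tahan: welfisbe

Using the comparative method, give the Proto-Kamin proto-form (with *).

*werfisba

Position 8: Basimen has a, Tahan has e. Basimen preserves a here (none of its changes turn any other segment into a), so the proto-segment is *a.
Position 7: Basimen has p, Tahan has b. Tahan preserves b here (none of its changes turn any other segment into b), so the proto-segment is *b.
Position 3: Basimen has r, Tahan has l. Basimen preserves r here (none of its changes turn any other segment into r), so the proto-segment is *r.
This points to *werfisba. Verify forward in each daughter:
Basimen: *werfisba > werfesba > werfespa  (by vowel merger, unconditioned shift)
Tahan: *werfisba
  werfisba → werfisbe   [vowel merger]
  werfisbe → welfisbe   [unconditioned shift]
  giving Tahan welfisbe.
No other proto-form is consistent with every reflex, so the reconstruction is *werfisba.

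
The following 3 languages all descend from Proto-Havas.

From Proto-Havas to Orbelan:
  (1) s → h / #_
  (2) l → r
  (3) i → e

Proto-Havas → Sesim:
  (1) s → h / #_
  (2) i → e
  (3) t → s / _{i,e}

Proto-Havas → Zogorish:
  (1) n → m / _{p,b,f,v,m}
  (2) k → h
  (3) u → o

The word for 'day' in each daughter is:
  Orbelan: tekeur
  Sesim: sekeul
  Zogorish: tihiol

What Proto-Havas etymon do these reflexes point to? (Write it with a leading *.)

*tikiul

Position 4: Orbelan has e, Sesim has e, Zogorish has i. Zogorish preserves i here (none of its changes turn any other segment into i), so the proto-segment is *i.
Position 3: Orbelan has k, Sesim has k, Zogorish has h. Orbelan preserves k here (none of its changes turn any other segment into k), so the proto-segment is *k.
Position 5: Orbelan has u, Sesim has u, Zogorish has o. Orbelan preserves u here (none of its changes turn any other segment into u), so the proto-segment is *u.
This points to *tikiul. Verify forward in each daughter:
Orbelan: *tikiul
  tikiul (rule 1 does not apply)
  tikiul → tikiur   [unconditioned shift]
  tikiur → tekeur   [vowel merger]
  giving Orbelan tekeur.
Sesim: *tikiul > tekeul > sekeul  (by vowel merger, palatalisation)
Zogorish: *tikiul > tihiul > tihiol  (by unconditioned shift, vowel merger)
No other proto-form is consistent with every reflex, so the reconstruction is *tikiul.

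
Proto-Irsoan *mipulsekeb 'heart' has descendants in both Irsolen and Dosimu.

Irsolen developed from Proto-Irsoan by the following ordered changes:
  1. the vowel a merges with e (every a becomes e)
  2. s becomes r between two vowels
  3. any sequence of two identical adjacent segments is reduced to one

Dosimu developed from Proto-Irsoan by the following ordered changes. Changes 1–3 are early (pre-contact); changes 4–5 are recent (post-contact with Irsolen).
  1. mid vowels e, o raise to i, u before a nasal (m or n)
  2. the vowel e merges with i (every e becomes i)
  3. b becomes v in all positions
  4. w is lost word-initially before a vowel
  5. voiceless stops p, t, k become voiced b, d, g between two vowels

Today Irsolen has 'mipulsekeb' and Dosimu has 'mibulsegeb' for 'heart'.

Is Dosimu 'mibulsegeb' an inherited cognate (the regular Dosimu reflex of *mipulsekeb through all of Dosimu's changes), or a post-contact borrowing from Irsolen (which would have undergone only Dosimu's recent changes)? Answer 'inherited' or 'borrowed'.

If inherited, *mipulsekeb would pass through all of Dosimu's changes:
Dosimu: *mipulsekeb
  mipulsekeb (rule 1 does not apply)
  mipulsekeb → mipulsikib   [vowel merger]
  mipulsikib → mipulsikiv   [unconditioned shift]
  mipulsikiv (rule 4 does not apply)
  mipulsikiv → mibulsigiv   [intervocalic voicing]
  giving Dosimu mibulsigiv.
If borrowed from Irsolen 'mipulsekeb' after the early changes, it would undergo only the recent ones:
  rule 4 (glide loss): no change (mipulsekeb)
  rule 5 (intervocalic voicing): mipulsekeb → mibulsegeb
  ⇒ as a loan: mibulsegeb
Dosimu 'mibulsegeb' matches the loan outcome 'mibulsegeb', not the inherited 'mibulsigiv' — it skipped the early Dosimu changes, so it was borrowed from Irsolen.

borrowed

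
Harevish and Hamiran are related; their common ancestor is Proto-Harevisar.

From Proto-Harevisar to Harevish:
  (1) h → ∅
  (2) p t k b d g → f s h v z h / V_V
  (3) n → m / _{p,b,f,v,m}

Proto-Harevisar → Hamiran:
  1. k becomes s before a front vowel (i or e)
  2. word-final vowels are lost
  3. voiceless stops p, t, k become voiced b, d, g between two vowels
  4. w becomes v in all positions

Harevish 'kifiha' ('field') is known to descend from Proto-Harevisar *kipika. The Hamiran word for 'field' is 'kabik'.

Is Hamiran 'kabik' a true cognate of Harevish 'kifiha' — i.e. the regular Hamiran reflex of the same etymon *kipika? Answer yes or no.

Derive the expected Hamiran reflex of *kipika:
Hamiran: start from *kipika.
  rule 1 (palatalisation): kipika → sipika
  rule 2 (apocope): sipika → sipik
  rule 3 (intervocalic voicing): sipik → sibik
  rule 4: no change — sibik
  ⇒ Hamiran sibik
The regular Hamiran reflex would be 'sibik', but the attested form is 'kabik'. The correspondence is irregular, so they are not cognates (the Hamiran form has a different source).

no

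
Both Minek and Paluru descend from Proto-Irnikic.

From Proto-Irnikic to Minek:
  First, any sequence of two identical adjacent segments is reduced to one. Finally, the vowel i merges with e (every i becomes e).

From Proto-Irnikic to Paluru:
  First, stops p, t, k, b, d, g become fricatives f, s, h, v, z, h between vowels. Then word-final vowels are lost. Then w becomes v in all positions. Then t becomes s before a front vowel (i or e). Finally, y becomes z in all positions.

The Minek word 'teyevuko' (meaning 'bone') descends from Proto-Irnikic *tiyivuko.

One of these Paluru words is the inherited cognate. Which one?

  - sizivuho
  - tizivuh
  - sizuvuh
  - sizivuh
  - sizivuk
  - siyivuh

sizivuh

Paluru: start from *tiyivuko.
  rule 1 (intervocalic lenition): tiyivuko → tiyivuho
  rule 2 (apocope): tiyivuho → tiyivuh
  rule 3: no change — tiyivuh
  rule 4 (palatalisation): tiyivuh → siyivuh
  rule 5 (unconditioned shift): siyivuh → sizivuh
  ⇒ Paluru sizivuh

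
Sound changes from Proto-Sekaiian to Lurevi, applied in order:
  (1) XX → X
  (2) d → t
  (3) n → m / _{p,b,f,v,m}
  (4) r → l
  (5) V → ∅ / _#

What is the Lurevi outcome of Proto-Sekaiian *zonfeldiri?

zomfeltil

Lurevi: start from *zonfeldiri.
  rule 1: no change — zonfeldiri
  rule 2 (unconditioned shift): zonfeldiri → zonfeltiri
  rule 3 (nasal place assimilation): zonfeltiri → zomfeltiri
  rule 4 (unconditioned shift): zomfeltiri → zomfeltili
  rule 5 (apocope): zomfeltili → zomfeltil
  ⇒ Lurevi zomfeltil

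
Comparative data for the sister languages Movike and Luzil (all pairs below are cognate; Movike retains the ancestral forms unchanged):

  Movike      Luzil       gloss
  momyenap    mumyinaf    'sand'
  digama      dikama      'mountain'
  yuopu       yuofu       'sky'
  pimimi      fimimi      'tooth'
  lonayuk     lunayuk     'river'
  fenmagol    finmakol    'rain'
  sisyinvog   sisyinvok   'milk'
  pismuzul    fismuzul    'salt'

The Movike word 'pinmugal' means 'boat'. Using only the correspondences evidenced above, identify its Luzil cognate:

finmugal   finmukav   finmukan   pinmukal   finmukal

pimimi ~ fimimi, pismuzul ~ fismuzul — Movike p corresponds to Luzil f word-initially before a front vowel.
digama ~ dikama — Movike g corresponds to Luzil k between vowels (before a back vowel).
Applying these to Movike 'pinmugal':
  pinmugal → finmugal   (p→f word-initially before a front vowel)
  finmugal → finmukal   (g→k between vowels (before a back vowel))
So the Luzil cognate is 'finmukal'.

finmukal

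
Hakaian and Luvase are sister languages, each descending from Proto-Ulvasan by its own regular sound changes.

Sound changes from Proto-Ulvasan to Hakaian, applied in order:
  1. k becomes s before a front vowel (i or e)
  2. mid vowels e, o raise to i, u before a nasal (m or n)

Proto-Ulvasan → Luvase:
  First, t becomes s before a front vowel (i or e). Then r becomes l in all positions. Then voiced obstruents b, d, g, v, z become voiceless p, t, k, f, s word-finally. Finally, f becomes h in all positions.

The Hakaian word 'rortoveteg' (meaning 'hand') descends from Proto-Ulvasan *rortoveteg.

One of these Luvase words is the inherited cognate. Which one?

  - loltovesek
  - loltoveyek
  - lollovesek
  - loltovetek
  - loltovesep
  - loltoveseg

loltovesek

Luvase: *rortoveteg > rortoveseg > loltoveseg > loltovesek  (by palatalisation, unconditioned shift, final devoicing)
Among the options, 'loltovesek' alone shows every Luvase change applied in order.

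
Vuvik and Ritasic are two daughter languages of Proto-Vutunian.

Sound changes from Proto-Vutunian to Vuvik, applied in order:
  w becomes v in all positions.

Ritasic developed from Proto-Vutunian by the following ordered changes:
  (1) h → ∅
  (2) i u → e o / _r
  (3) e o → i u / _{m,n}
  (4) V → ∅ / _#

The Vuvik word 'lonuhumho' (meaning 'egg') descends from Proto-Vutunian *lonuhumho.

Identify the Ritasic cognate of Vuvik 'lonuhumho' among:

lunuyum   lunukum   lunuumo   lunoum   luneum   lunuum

Ritasic: start from *lonuhumho.
  rule 1 (h-loss): lonuhumho → lonuumo
  rule 2: no change — lonuumo
  rule 3 (pre-nasal raising): lonuumo → lunuumo
  rule 4 (apocope): lunuumo → lunuum
  ⇒ Ritasic lunuum

lunuum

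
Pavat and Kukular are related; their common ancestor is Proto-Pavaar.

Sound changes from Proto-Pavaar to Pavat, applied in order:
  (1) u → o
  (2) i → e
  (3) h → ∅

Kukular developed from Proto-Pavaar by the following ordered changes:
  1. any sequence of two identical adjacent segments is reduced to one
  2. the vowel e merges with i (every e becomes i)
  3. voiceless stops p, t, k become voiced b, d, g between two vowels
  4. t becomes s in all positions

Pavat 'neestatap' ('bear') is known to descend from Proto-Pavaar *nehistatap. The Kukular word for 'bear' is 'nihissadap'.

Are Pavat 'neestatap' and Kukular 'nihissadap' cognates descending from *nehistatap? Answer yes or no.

yes

Derive the expected Kukular reflex of *nehistatap:
Kukular: start from *nehistatap.
  rule 1: no change — nehistatap
  rule 2 (vowel merger): nehistatap → nihistatap
  rule 3 (intervocalic voicing): nihistatap → nihistadap
  rule 4 (unconditioned shift): nihistadap → nihissadap
  ⇒ Kukular nihissadap
Kukular 'nihissadap' matches the regular reflex exactly, so the pair is cognate.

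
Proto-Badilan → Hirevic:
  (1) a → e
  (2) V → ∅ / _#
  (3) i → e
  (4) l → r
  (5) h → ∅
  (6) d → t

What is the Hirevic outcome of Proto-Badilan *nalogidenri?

nerogetenr

Hirevic: start from *nalogidenri.
  rule 1 (vowel merger): nalogidenri → nelogidenri
  rule 2 (apocope): nelogidenri → nelogidenr
  rule 3 (vowel merger): nelogidenr → nelogedenr
  rule 4 (unconditioned shift): nelogedenr → nerogedenr
  rule 5: no change — nerogedenr
  rule 6 (unconditioned shift): nerogedenr → nerogetenr
  ⇒ Hirevic nerogetenr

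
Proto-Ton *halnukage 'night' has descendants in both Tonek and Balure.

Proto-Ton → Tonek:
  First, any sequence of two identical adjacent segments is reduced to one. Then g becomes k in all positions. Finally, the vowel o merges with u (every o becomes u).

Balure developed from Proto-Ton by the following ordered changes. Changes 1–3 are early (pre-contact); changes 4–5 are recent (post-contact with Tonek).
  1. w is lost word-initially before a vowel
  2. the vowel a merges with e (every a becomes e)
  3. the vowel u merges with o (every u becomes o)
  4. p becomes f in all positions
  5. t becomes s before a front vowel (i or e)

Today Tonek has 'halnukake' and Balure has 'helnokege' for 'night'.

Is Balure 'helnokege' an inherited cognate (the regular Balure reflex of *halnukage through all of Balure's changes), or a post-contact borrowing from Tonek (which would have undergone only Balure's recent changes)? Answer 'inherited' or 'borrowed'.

If inherited, *halnukage would pass through all of Balure's changes:
Balure: *halnukage > helnukege > helnokege  (by vowel merger, vowel merger)
If borrowed from Tonek 'halnukake' after the early changes, it would undergo only the recent ones:
  rule 4 (unconditioned shift): no change (halnukake)
  rule 5 (palatalisation): no change (halnukake)
  ⇒ as a loan: halnukake
Balure 'helnokege' matches the inherited outcome exactly, so it is an inherited cognate, not a loan.

inherited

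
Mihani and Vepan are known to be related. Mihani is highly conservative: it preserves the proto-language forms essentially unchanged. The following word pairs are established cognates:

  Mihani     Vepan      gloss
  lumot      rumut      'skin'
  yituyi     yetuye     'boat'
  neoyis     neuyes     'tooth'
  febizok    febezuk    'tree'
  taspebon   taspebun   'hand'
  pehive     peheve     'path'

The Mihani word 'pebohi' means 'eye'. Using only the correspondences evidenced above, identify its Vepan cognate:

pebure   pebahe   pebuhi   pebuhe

pebuhe

lumot ~ rumut, febizok ~ febezuk — Mihani o corresponds to Vepan u after a consonant, before a consonant other than r, m, n, p, b, f, v.
yituyi ~ yetuye — Mihani i corresponds to Vepan e word-finally.
Applying these to Mihani 'pebohi':
  pebohi → pebuhi   (o→u after a consonant, before a consonant other than r, m, n, p, b, f, v)
  pebuhi → pebuhe   (i→e word-finally)
So the Vepan cognate is 'pebuhe'.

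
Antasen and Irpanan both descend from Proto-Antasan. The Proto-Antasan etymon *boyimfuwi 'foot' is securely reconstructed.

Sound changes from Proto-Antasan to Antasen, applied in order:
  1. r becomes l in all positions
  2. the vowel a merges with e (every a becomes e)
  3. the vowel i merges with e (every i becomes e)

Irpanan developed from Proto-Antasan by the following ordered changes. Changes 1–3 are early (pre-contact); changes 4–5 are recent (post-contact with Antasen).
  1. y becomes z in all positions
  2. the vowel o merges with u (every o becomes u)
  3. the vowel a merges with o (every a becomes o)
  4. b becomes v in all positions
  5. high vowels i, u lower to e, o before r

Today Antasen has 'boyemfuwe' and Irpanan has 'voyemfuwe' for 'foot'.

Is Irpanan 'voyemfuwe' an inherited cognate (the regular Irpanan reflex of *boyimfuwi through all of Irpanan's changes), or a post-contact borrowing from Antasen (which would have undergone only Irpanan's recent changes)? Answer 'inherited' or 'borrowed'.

If inherited, *boyimfuwi would pass through all of Irpanan's changes:
Irpanan: *boyimfuwi > bozimfuwi > buzimfuwi > vuzimfuwi  (by unconditioned shift, vowel merger, unconditioned shift)
If borrowed from Antasen 'boyemfuwe' after the early changes, it would undergo only the recent ones:
  rule 4 (unconditioned shift): boyemfuwe → voyemfuwe
  rule 5 (pre-rhotic lowering): no change (voyemfuwe)
  ⇒ as a loan: voyemfuwe
Irpanan 'voyemfuwe' matches the loan outcome 'voyemfuwe', not the inherited 'vuzimfuwi' — it skipped the early Irpanan changes, so it was borrowed from Antasen.

borrowed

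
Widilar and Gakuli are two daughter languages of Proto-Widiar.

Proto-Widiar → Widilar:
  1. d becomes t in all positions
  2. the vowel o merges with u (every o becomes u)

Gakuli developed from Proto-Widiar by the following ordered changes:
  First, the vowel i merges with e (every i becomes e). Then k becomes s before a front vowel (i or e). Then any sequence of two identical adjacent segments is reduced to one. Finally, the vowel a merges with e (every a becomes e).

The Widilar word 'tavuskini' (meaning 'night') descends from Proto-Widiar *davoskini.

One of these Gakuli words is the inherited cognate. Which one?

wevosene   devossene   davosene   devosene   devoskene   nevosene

Gakuli: *davoskini
  davoskini → davoskene   [vowel merger]
  davoskene → davossene   [palatalisation]
  davossene → davosene   [degemination]
  davosene → devosene   [vowel merger]
  giving Gakuli devosene.
Only 'devosene' matches the regular Gakuli development of *davoskini.

devosene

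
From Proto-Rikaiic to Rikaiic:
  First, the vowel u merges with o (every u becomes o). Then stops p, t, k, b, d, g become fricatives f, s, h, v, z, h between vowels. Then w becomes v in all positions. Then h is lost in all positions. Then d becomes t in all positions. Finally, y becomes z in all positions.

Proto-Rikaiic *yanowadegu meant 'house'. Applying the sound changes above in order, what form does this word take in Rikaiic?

Rikaiic: *yanowadegu > yanowadego > yanowazeho > yanovazeho > yanovazeo > zanovazeo  (by vowel merger, intervocalic lenition, unconditioned shift, h-loss, unconditioned shift)

zanovazeo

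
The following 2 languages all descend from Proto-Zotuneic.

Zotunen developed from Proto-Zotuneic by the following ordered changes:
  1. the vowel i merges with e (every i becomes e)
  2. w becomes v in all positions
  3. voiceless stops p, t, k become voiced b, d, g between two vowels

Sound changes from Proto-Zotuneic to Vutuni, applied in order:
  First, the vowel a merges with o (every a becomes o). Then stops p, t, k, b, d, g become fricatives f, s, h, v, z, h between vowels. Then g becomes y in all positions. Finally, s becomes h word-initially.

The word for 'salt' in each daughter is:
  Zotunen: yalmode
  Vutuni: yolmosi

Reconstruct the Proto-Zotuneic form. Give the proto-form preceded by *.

*yalmoti

Position 2: Zotunen has a, Vutuni has o. Zotunen preserves a here (none of its changes turn any other segment into a), so the proto-segment is *a.
Position 7: Zotunen has e, Vutuni has i. Vutuni preserves i here (none of its changes turn any other segment into i), so the proto-segment is *i.
This points to *yalmoti. Verify forward in each daughter:
Zotunen: *yalmoti > yalmote > yalmode  (by vowel merger, intervocalic voicing)
Vutuni: *yalmoti
  yalmoti → yolmoti   [vowel merger]
  yolmoti → yolmosi   [intervocalic lenition]
  yolmosi (rule 3 does not apply)
  yolmosi (rule 4 does not apply)
  giving Vutuni yolmosi.
Only *yalmoti yields all of Zotunen yalmode, Vutuni yolmosi.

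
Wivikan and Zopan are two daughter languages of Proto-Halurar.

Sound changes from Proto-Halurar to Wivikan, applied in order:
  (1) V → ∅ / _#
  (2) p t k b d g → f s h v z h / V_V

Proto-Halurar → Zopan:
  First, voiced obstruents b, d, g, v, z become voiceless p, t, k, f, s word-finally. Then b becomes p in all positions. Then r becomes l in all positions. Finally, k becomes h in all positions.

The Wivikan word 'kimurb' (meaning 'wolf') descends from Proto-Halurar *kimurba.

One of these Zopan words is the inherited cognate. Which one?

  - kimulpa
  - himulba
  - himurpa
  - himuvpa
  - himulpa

Zopan: start from *kimurba.
  rule 1: no change — kimurba
  rule 2 (unconditioned shift): kimurba → kimurpa
  rule 3 (unconditioned shift): kimurpa → kimulpa
  rule 4 (unconditioned shift): kimulpa → himulpa
  ⇒ Zopan himulpa

himulpa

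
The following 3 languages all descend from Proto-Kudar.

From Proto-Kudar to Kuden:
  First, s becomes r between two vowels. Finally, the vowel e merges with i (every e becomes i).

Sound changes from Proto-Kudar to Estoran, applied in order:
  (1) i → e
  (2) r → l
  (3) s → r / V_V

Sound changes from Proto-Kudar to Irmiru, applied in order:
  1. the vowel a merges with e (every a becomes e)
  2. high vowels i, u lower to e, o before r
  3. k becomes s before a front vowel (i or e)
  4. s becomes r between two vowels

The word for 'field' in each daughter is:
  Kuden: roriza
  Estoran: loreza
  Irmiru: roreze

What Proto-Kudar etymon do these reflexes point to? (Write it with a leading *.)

Position 4: Kuden has i, Estoran has e, Irmiru has e. Taking the neighbouring segments as reconstructed: Kuden i could go back to *e or *i; Estoran e could go back to *e or *i; Irmiru e could go back to *a or *e — the one source consistent with every daughter is *e.
Position 3: Kuden has r, Estoran has r, Irmiru has r. In Estoran, r can only continue *s, so the proto-segment is *s.
Position 1: Kuden has r, Estoran has l, Irmiru has r. Taking the neighbouring segments as reconstructed: Kuden r can only go back to *r; Estoran l could go back to *l or *r; Irmiru r can only go back to *r — the one source consistent with every daughter is *r.
Verify the candidate proto-form against each daughter:
Kuden: start from *roseza.
  rule 1 (rhotacism): roseza → roreza
  rule 2 (vowel merger): roreza → roriza
  ⇒ Kuden roriza
Estoran: *roseza > loseza > loreza  (by unconditioned shift, rhotacism)
Irmiru: *roseza
  roseza → roseze   [vowel merger]
  roseze (rule 2 does not apply)
  roseze (rule 3 does not apply)
  roseze → roreze   [rhotacism]
  giving Irmiru roreze.
No other proto-form is consistent with every reflex, so the reconstruction is *roseza.

*roseza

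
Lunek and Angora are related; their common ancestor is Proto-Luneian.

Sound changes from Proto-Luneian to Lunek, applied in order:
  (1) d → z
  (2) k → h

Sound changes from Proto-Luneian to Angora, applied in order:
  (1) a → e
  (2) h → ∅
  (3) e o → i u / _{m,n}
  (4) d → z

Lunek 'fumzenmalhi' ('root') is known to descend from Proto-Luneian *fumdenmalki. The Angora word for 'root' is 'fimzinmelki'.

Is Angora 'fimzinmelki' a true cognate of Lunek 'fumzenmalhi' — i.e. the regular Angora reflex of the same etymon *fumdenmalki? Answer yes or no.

Derive the expected Angora reflex of *fumdenmalki:
Angora: start from *fumdenmalki.
  rule 1 (vowel merger): fumdenmalki → fumdenmelki
  rule 2: no change — fumdenmelki
  rule 3 (pre-nasal raising): fumdenmelki → fumdinmelki
  rule 4 (unconditioned shift): fumdinmelki → fumzinmelki
  ⇒ Angora fumzinmelki
The regular Angora reflex would be 'fumzinmelki', but the attested form is 'fimzinmelki'. The correspondence is irregular, so they are not cognates (the Angora form has a different source).

no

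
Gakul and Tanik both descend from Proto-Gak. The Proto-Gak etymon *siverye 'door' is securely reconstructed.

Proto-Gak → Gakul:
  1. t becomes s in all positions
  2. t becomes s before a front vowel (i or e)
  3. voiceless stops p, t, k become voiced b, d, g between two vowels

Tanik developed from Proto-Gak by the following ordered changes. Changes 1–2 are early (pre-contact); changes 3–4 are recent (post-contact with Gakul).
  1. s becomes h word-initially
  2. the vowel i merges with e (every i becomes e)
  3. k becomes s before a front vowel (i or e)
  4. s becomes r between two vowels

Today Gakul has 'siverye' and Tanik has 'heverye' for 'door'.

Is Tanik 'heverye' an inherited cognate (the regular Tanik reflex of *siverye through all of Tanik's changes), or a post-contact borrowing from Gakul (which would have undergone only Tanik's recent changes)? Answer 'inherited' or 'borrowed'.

If inherited, *siverye would pass through all of Tanik's changes:
Tanik: start from *siverye.
  rule 1 (debuccalisation): siverye → hiverye
  rule 2 (vowel merger): hiverye → heverye
  rule 3: no change — heverye
  rule 4: no change — heverye
  ⇒ Tanik heverye
If borrowed from Gakul 'siverye' after the early changes, it would undergo only the recent ones:
  rule 3 (palatalisation): no change (siverye)
  rule 4 (rhotacism): no change (siverye)
  ⇒ as a loan: siverye
Tanik 'heverye' matches the inherited outcome exactly, so it is an inherited cognate, not a loan.

inherited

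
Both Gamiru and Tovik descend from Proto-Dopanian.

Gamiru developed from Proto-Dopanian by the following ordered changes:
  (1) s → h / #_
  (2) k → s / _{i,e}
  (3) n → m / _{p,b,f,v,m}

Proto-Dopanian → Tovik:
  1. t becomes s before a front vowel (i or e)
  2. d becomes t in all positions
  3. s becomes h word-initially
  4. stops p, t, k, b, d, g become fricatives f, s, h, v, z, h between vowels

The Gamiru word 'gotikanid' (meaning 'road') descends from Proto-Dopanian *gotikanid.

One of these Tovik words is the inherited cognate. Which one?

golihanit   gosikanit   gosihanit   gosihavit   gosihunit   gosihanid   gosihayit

gosihanit

Tovik: *gotikanid
  gotikanid → gosikanid   [palatalisation]
  gosikanid → gosikanit   [unconditioned shift]
  gosikanit (rule 3 does not apply)
  gosikanit → gosihanit   [intervocalic lenition]
  giving Tovik gosihanit.
Among the options, 'gosihanit' alone shows every Tovik change applied in order.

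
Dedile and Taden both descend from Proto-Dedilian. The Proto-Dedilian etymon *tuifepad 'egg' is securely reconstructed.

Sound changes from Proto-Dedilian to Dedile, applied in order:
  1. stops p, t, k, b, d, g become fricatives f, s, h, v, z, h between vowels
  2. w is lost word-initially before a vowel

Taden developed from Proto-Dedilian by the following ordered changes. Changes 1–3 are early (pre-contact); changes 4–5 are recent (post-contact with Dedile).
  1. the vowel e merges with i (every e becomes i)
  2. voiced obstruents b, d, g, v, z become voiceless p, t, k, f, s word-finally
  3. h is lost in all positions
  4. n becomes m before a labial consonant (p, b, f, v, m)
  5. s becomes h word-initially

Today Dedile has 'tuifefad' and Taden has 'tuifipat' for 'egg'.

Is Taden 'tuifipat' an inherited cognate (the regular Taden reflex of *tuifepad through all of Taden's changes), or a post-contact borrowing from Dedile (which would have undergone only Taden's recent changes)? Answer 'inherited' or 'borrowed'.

inherited

If inherited, *tuifepad would pass through all of Taden's changes:
Taden: *tuifepad
  tuifepad → tuifipad   [vowel merger]
  tuifipad → tuifipat   [final devoicing]
  tuifipat (rule 3 does not apply)
  tuifipat (rule 4 does not apply)
  tuifipat (rule 5 does not apply)
  giving Taden tuifipat.
If borrowed from Dedile 'tuifefad' after the early changes, it would undergo only the recent ones:
  rule 4 (nasal place assimilation): no change (tuifefad)
  rule 5 (debuccalisation): no change (tuifefad)
  ⇒ as a loan: tuifefad
Taden 'tuifipat' matches the inherited outcome exactly, so it is an inherited cognate, not a loan.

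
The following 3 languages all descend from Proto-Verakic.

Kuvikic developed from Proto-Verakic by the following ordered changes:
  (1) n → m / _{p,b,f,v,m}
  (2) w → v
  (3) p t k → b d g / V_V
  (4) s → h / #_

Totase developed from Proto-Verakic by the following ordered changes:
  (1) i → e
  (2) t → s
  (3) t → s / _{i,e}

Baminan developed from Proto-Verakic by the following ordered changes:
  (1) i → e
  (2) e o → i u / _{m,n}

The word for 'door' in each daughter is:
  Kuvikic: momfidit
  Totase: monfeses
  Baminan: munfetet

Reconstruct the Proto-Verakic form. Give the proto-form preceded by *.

*monfitit

Position 5: Kuvikic has i, Totase has e, Baminan has e. Kuvikic preserves i here (none of its changes turn any other segment into i), so the proto-segment is *i.
Position 3: Kuvikic has m, Totase has n, Baminan has n. Totase preserves n here (none of its changes turn any other segment into n), so the proto-segment is *n.
Verify the candidate proto-form against each daughter:
Kuvikic: *monfitit > momfitit > momfidit  (by nasal place assimilation, intervocalic voicing)
Totase: start from *monfitit.
  rule 1 (vowel merger): monfitit → monfetet
  rule 2 (unconditioned shift): monfetet → monfeses
  rule 3: no change — monfeses
  ⇒ Totase monfeses
Baminan: start from *monfitit.
  rule 1 (vowel merger): monfitit → monfetet
  rule 2 (pre-nasal raising): monfetet → munfetet
  ⇒ Baminan munfetet
*monfitit is the unique common source.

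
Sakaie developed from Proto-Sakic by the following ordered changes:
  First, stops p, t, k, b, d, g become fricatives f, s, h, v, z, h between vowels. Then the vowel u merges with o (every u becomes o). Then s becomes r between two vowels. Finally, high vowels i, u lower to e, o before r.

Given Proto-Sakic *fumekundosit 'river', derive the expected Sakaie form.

fomehondorit

Sakaie: *fumekundosit
  fumekundosit → fumehundosit   [intervocalic lenition]
  fumehundosit → fomehondosit   [vowel merger]
  fomehondosit → fomehondorit   [rhotacism]
  fomehondorit (rule 4 does not apply)
  giving Sakaie fomehondorit.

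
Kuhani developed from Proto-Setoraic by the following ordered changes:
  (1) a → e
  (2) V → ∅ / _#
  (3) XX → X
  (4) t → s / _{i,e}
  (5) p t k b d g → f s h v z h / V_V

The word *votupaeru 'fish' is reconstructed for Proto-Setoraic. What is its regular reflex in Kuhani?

vosufer

Kuhani: *votupaeru > votupeeru > votupeer > votuper > vosufer  (by vowel merger, apocope, degemination, intervocalic lenition)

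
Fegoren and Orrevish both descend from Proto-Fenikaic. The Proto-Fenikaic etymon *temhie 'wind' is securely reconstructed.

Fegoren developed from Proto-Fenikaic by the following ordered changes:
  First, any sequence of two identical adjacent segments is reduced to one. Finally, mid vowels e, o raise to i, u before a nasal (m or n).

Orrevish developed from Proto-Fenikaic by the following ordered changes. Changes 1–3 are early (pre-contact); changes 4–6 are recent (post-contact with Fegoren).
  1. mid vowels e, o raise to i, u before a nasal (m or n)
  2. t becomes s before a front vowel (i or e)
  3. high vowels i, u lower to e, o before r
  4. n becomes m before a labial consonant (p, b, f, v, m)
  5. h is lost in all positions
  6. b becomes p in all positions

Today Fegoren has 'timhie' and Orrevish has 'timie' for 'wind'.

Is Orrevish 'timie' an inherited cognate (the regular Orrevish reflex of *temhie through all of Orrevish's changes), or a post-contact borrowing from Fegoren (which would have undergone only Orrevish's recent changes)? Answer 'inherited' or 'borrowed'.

If inherited, *temhie would pass through all of Orrevish's changes:
Orrevish: *temhie
  temhie → timhie   [pre-nasal raising]
  timhie → simhie   [palatalisation]
  simhie (rule 3 does not apply)
  simhie (rule 4 does not apply)
  simhie → simie   [h-loss]
  simie (rule 6 does not apply)
  giving Orrevish simie.
If borrowed from Fegoren 'timhie' after the early changes, it would undergo only the recent ones:
  rule 4 (nasal place assimilation): no change (timhie)
  rule 5 (h-loss): timhie → timie
  rule 6 (unconditioned shift): no change (timie)
  ⇒ as a loan: timie
Orrevish 'timie' matches the loan outcome 'timie', not the inherited 'simie' — it skipped the early Orrevish changes, so it was borrowed from Fegoren.

borrowed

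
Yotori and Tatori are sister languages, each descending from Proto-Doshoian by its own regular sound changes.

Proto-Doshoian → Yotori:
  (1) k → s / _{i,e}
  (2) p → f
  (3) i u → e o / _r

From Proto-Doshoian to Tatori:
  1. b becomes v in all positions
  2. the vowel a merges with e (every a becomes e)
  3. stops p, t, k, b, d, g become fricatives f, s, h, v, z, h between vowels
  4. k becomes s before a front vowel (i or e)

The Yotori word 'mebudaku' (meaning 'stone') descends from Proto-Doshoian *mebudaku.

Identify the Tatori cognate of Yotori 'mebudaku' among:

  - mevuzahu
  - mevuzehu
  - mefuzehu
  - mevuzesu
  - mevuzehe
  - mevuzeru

mevuzehu

Tatori: *mebudaku
  mebudaku → mevudaku   [unconditioned shift]
  mevudaku → mevudeku   [vowel merger]
  mevudeku → mevuzehu   [intervocalic lenition]
  mevuzehu (rule 4 does not apply)
  giving Tatori mevuzehu.
The other candidates each miss or misapply at least one Tatori change.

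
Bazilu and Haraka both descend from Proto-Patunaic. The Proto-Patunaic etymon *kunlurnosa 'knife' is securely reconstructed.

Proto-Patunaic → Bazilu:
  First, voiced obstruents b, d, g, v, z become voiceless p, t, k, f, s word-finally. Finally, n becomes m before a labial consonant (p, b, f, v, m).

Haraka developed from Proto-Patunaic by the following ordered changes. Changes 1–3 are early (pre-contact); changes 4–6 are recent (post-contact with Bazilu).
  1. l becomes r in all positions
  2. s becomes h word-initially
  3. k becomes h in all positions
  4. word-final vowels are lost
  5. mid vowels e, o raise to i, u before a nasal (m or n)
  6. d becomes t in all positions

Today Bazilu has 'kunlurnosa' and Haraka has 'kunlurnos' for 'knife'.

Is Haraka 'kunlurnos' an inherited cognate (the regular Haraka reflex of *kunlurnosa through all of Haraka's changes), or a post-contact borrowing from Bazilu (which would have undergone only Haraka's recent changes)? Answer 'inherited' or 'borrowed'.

If inherited, *kunlurnosa would pass through all of Haraka's changes:
Haraka: *kunlurnosa > kunrurnosa > hunrurnosa > hunrurnos  (by unconditioned shift, unconditioned shift, apocope)
If borrowed from Bazilu 'kunlurnosa' after the early changes, it would undergo only the recent ones:
  rule 4 (apocope): kunlurnosa → kunlurnos
  rule 5 (pre-nasal raising): no change (kunlurnos)
  rule 6 (unconditioned shift): no change (kunlurnos)
  ⇒ as a loan: kunlurnos
Haraka 'kunlurnos' matches the loan outcome 'kunlurnos', not the inherited 'hunrurnos' — it skipped the early Haraka changes, so it was borrowed from Bazilu.

borrowed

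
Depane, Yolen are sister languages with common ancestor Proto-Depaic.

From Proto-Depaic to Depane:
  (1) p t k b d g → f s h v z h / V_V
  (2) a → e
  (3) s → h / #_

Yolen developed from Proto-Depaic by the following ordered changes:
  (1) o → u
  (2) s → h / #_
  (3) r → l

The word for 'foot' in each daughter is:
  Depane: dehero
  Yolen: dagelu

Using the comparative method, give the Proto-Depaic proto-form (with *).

Position 6: Depane has o, Yolen has u. Depane preserves o here (none of its changes turn any other segment into o), so the proto-segment is *o.
Position 2: Depane has e, Yolen has a. Yolen preserves a here (none of its changes turn any other segment into a), so the proto-segment is *a.
This points to *dagero. Verify forward in each daughter:
Depane: *dagero
  dagero → dahero   [intervocalic lenition]
  dahero → dehero   [vowel merger]
  dehero (rule 3 does not apply)
  giving Depane dehero.
Yolen: *dagero > dageru > dagelu  (by vowel merger, unconditioned shift)
*dagero is the unique common source.

*dagero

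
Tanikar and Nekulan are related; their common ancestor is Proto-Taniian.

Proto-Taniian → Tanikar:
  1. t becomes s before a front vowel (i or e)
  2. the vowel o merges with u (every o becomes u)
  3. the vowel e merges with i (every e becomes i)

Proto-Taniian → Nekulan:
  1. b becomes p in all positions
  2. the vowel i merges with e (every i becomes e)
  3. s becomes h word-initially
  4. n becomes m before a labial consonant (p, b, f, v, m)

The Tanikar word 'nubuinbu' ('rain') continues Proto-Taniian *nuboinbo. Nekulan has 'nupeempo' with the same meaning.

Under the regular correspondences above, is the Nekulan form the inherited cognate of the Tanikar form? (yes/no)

Derive the expected Nekulan reflex of *nuboinbo:
Nekulan: start from *nuboinbo.
  rule 1 (unconditioned shift): nuboinbo → nupoinpo
  rule 2 (vowel merger): nupoinpo → nupoenpo
  rule 3: no change — nupoenpo
  rule 4 (nasal place assimilation): nupoenpo → nupoempo
  ⇒ Nekulan nupoempo
The regular Nekulan reflex would be 'nupoempo', but the attested form is 'nupeempo'. The correspondence is irregular, so they are not cognates (the Nekulan form has a different source).

no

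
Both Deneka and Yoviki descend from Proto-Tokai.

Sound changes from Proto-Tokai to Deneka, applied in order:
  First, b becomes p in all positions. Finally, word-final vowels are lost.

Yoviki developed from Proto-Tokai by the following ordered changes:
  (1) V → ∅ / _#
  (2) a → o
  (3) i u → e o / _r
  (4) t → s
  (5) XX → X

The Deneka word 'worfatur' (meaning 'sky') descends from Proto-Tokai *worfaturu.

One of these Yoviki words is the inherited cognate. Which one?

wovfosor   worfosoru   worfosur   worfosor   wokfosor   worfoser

worfosor

Yoviki: *worfaturu
  worfaturu → worfatur   [apocope]
  worfatur → worfotur   [vowel merger]
  worfotur → worfotor   [pre-rhotic lowering]
  worfotor → worfosor   [unconditioned shift]
  worfosor (rule 5 does not apply)
  giving Yoviki worfosor.
Among the options, 'worfosor' alone shows every Yoviki change applied in order.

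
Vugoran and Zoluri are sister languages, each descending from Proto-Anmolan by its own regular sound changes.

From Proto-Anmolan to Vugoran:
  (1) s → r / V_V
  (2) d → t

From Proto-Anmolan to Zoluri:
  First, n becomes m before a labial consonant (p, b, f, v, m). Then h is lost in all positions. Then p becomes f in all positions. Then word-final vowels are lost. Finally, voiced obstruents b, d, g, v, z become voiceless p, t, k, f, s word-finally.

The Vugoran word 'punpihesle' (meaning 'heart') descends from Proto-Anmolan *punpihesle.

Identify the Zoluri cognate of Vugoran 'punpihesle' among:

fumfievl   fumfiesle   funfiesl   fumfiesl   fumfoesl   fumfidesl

Zoluri: *punpihesle
  punpihesle → pumpihesle   [nasal place assimilation]
  pumpihesle → pumpiesle   [h-loss]
  pumpiesle → fumfiesle   [unconditioned shift]
  fumfiesle → fumfiesl   [apocope]
  fumfiesl (rule 5 does not apply)
  giving Zoluri fumfiesl.
Only 'fumfiesl' matches the regular Zoluri development of *punpihesle.

fumfiesl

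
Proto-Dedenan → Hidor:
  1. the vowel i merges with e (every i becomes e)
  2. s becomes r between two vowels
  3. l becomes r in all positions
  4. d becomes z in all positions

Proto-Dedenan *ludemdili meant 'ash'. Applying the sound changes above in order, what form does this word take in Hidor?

ruzemzere

Hidor: start from *ludemdili.
  rule 1 (vowel merger): ludemdili → ludemdele
  rule 2: no change — ludemdele
  rule 3 (unconditioned shift): ludemdele → rudemdere
  rule 4 (unconditioned shift): rudemdere → ruzemzere
  ⇒ Hidor ruzemzere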